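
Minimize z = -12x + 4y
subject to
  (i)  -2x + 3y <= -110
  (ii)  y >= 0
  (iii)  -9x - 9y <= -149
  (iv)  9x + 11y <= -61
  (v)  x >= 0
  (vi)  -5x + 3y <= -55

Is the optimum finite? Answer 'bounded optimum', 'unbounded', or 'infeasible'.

The boundaries -2x + 3y = -110 and y = 0 meet at (55, 0), but that point violates 9x + 11y ≤ -61. Every candidate vertex is excluded by some other constraint, so the feasible region is empty.

infeasible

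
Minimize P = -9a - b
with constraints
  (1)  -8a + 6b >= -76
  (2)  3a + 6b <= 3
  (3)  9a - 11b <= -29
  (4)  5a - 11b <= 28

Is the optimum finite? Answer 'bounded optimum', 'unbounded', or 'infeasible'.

bounded optimum

Corner points and P = -9a - b:
  (-47/29, 38/29) → P = 385/29
  (-57/4, -397/44) → P = 1510/11
The feasible region has finitely many vertices and no improving ray; the minimum is 385/29 at (-47/29, 38/29).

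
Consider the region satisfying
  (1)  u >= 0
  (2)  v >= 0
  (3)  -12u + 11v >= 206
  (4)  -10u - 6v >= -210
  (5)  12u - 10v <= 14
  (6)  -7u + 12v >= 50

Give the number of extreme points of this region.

3

The feasible vertices (each the meet of two boundaries and inside every other half-plane) are:
  (0, 206/11)
  (0, 35)
  (537/91, 2290/91)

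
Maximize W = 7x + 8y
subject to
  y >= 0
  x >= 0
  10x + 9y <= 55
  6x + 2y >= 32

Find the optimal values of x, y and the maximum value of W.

x = 89/17, y = 5/17, maximum W = 39

Vertices and W = 7x + 8y:
  (11/2, 0) → W = 77/2
  (16/3, 0) → W = 112/3
  (89/17, 5/17) → W = 39

The optimum lies where 10x + 9y = 55 and 6x + 2y = 32.
Solving simultaneously gives x = 89/17, y = 5/17.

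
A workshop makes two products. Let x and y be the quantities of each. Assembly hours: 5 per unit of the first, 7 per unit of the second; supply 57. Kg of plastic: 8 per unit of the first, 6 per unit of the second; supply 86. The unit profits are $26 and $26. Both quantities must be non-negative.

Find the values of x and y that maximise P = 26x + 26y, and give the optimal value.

x = 10, y = 1, maximum P = 286

At the optimal vertex, 5x + 7y = 57 and 8x + 6y = 86.
Solving simultaneously gives x = 10, y = 1.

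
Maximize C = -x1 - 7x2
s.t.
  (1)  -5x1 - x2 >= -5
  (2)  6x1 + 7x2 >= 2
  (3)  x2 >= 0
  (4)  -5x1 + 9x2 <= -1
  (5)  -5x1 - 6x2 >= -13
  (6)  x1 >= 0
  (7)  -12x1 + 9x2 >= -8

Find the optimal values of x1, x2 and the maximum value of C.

x1 = 1/3, x2 = 0, maximum C = -1/3

Feasible corners and C = -x1 - 7x2:
  (23/25, 2/5) → C = -93/25
  (53/57, 20/57) → C = -193/57
  (1/3, 0) → C = -1/3
  (25/89, 4/89) → C = -53/89
  (2/3, 0) → C = -2/3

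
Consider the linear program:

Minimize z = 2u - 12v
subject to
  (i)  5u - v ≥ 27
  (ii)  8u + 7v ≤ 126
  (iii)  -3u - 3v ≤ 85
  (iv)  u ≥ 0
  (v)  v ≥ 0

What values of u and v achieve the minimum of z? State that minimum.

u = 315/43, v = 414/43, minimum z = -4338/43

Vertices and z = 2u - 12v:
  (315/43, 414/43) → z = -4338/43
  (27/5, 0) → z = 54/5
  (63/4, 0) → z = 63/2

The binding constraints are 5u - v = 27 and 8u + 7v = 126.
Solving simultaneously gives u = 315/43, v = 414/43.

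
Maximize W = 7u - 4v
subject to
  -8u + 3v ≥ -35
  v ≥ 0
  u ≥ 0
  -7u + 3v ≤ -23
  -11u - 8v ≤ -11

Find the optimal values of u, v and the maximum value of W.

u = 35/8, v = 0, maximum W = 245/8

Vertices and W = 7u - 4v:
  (35/8, 0) → W = 245/8
  (12, 61/3) → W = 8/3
  (23/7, 0) → W = 23

At the optimal vertex, -8u + 3v = -35 and v = 0.
Solving simultaneously gives u = 35/8, v = 0.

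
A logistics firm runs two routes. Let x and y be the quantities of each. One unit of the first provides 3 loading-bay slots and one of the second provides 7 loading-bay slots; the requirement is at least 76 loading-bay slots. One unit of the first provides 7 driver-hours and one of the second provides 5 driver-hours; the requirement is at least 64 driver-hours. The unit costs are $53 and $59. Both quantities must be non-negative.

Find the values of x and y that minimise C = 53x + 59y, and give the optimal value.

x = 2, y = 10, minimum C = 696

Feasible corners and C = 53x + 59y:
  (0, 64/5) → C = 3776/5
  (76/3, 0) → C = 4028/3
  (2, 10) → C = 696
The feasible region is unbounded (it extends along (0, 1), (1, 0)), but C strictly increases along every unbounded feasible direction, so there is no improving ray and the minimum is attained at a vertex.

The binding constraints are 3x + 7y = 76 and 7x + 5y = 64.
Solving simultaneously gives x = 2, y = 10.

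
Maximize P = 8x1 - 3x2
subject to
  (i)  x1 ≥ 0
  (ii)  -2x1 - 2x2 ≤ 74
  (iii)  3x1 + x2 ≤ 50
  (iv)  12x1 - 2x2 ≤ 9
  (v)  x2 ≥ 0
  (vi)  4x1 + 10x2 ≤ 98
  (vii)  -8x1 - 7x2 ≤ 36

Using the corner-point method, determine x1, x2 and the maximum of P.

Corner points and P = 8x1 - 3x2:
  (0, 0) → P = 0
  (0, 49/5) → P = -147/5
  (3/4, 0) → P = 6
  (143/64, 285/32) → P = -283/32

The binding constraints are 12x1 - 2x2 = 9 and x2 = 0.
Solving simultaneously gives x1 = 3/4, x2 = 0.

x1 = 3/4, x2 = 0, maximum P = 6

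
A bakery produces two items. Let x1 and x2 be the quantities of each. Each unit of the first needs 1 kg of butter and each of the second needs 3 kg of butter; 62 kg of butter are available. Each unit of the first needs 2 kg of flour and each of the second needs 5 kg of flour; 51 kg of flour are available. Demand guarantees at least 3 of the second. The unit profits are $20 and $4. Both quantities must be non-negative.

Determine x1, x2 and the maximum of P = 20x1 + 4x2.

x1 = 18, x2 = 3, maximum P = 372

Extreme points and P = 20x1 + 4x2:
  (0, 51/5) → P = 204/5
  (0, 3) → P = 12
  (18, 3) → P = 372

At the optimal vertex, 2x1 + 5x2 = 51 and x2 = 3.
Solving simultaneously gives x1 = 18, x2 = 3.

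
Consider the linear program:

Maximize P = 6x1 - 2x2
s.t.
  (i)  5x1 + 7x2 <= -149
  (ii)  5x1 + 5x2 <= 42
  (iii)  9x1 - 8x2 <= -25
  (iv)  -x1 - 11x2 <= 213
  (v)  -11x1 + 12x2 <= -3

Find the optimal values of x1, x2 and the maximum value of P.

Corner points and P = 6x1 - 2x2:
  (-1979/107, -1892/107) → P = -8090/107
  (-81/5, -151/10) → P = -67
  (-2523/133, -2346/133) → P = -10446/133

x1 = -81/5, x2 = -151/10, maximum P = -67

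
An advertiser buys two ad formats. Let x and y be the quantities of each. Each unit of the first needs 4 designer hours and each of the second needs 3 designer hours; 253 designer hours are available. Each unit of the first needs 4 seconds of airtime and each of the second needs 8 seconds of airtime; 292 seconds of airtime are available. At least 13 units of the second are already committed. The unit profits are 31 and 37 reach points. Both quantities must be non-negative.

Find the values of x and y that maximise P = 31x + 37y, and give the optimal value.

x = 47, y = 13, maximum P = 1938

Feasible corners and P = 31x + 37y:
  (0, 73/2) → P = 2701/2
  (0, 13) → P = 481
  (47, 13) → P = 1938

The binding constraints are 4x + 8y = 292 and y = 13.
Solving simultaneously gives x = 47, y = 13.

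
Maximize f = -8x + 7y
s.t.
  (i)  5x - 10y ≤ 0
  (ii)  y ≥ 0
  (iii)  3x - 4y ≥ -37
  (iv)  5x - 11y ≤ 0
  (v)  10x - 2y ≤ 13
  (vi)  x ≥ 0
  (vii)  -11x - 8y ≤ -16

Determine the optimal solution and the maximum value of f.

At the optimal vertex, 3x - 4y = -37 and x = 0.
Solving simultaneously gives x = 0, y = 37/4.

x = 0, y = 37/4, maximum f = 259/4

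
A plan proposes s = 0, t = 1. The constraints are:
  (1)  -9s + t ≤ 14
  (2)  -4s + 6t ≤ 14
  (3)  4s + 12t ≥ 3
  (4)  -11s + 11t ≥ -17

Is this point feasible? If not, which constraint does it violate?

feasible

(1): 1 ≤ 14 ✓
(2): 6 ≤ 14 ✓
(3): 12 ≥ 3 ✓
(4): 11 ≥ -17 ✓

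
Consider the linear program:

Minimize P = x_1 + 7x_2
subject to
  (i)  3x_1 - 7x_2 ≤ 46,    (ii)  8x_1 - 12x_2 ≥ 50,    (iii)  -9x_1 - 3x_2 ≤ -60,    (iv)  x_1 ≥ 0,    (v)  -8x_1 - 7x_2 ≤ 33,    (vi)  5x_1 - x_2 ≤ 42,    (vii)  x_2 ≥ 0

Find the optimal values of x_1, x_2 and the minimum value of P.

Corner points and P = x_1 + 7x_2:
  (145/22, 5/22) → P = 90/11
  (227/26, 43/26) → P = 264/13
  (20/3, 0) → P = 20/3
  (42/5, 0) → P = 42/5

x_1 = 20/3, x_2 = 0, minimum P = 20/3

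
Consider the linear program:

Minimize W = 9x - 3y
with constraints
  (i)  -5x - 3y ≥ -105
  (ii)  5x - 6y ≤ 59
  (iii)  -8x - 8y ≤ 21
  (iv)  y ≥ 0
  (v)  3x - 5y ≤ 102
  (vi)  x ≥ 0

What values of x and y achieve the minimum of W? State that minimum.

x = 0, y = 35, minimum W = -105

Feasible corners and W = 9x - 3y:
  (269/15, 46/9) → W = 2191/15
  (0, 35) → W = -105
  (59/5, 0) → W = 531/5
  (0, 0) → W = 0

The binding constraints are -5x - 3y = -105 and x = 0.
Solving simultaneously gives x = 0, y = 35.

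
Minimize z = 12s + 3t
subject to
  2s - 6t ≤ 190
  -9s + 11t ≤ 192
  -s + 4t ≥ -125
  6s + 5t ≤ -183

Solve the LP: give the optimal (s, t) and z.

s = -2143/25, t = -1317/25, minimum z = -29667/25

Vertices and z = 12s + 3t:
  (-2143/25, -1317/25) → z = -29667/25
  (-991/37, -165/37) → z = -12387/37
  (-107/29, -933/29) → z = -4083/29

The optimum lies where -9s + 11t = 192 and -s + 4t = -125.
Solving simultaneously gives s = -2143/25, t = -1317/25.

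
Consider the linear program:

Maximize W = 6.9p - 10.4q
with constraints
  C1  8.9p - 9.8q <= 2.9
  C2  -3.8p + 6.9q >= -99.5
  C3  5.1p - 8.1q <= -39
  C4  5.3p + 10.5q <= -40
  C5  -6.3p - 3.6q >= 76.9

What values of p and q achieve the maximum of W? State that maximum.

p = -11, q = -19/9, maximum W = -971/18

Extreme points and W = 6.9p - 10.4q:
  (-11945/49, -7285/49) → W = -13313/98
  (-11, -19/9) → W = -971/18
  (-22115/1569, 15557/4707) → W = -6195733/47070
The feasible region is unbounded (it extends along (-69, -38), (-105, 53)), but W strictly decreases along every unbounded feasible direction, so there is no improving ray and the maximum is attained at a vertex.

At the optimal vertex, 5.1p - 8.1q = -39 and -6.3p - 3.6q = 76.9.
Solving simultaneously gives p = -11, q = -19/9.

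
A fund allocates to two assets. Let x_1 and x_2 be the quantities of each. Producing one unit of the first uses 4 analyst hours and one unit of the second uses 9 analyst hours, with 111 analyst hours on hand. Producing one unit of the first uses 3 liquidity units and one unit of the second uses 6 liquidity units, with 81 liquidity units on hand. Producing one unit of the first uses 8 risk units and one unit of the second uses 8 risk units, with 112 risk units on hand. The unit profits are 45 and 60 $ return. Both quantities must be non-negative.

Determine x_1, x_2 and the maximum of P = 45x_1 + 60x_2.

x_1 = 3, x_2 = 11, maximum P = 795

The optimum lies where 4x_1 + 9x_2 = 111 and 8x_1 + 8x_2 = 112.
Solving simultaneously gives x_1 = 3, x_2 = 11.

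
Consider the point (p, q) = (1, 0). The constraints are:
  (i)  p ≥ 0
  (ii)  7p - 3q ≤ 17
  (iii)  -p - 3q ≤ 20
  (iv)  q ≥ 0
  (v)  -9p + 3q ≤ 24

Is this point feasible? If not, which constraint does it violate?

feasible

(i): 1 ≥ 0 ✓
(ii): 7 ≤ 17 ✓
(iii): -1 ≤ 20 ✓
(iv): 0 ≥ 0 ✓
(v): -9 ≤ 24 ✓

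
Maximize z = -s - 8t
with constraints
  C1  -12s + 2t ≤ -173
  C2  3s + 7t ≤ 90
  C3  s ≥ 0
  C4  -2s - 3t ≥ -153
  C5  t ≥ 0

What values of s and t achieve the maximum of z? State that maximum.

s = 173/12, t = 0, maximum z = -173/12

Vertices and z = -s - 8t:
  (1391/90, 187/30) → z = -5879/90
  (173/12, 0) → z = -173/12
  (30, 0) → z = -30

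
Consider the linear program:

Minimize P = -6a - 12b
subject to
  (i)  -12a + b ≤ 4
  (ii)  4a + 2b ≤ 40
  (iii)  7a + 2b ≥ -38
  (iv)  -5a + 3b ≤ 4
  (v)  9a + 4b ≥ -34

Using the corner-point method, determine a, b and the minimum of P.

a = 56/11, b = 108/11, minimum P = -1632/11

Vertices and P = -6a - 12b:
  (-8/31, 28/31) → P = -288/31
  (-50/57, -124/19) → P = 1588/19
  (56/11, 108/11) → P = -1632/11
The feasible region is unbounded (it extends along (1, -2), (4, -9)), but P strictly increases along every unbounded feasible direction, so there is no improving ray and the minimum is attained at a vertex.

At the optimal vertex, 4a + 2b = 40 and -5a + 3b = 4.
Solving simultaneously gives a = 56/11, b = 108/11.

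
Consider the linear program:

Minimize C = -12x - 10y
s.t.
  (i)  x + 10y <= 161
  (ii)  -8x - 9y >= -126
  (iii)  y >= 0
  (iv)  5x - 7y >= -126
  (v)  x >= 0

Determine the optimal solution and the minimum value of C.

Vertices and C = -12x - 10y:
  (63/4, 0) → C = -189
  (0, 14) → C = -140
  (0, 0) → C = 0

At the optimal vertex, -8x - 9y = -126 and y = 0.
Solving simultaneously gives x = 63/4, y = 0.

x = 63/4, y = 0, minimum C = -189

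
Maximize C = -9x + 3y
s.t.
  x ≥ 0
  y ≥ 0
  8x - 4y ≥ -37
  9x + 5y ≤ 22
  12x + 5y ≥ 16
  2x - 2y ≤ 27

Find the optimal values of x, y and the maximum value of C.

x = 0, y = 22/5, maximum C = 66/5

Vertices and C = -9x + 3y:
  (0, 22/5) → C = 66/5
  (0, 16/5) → C = 48/5
  (22/9, 0) → C = -22
  (4/3, 0) → C = -12

At the optimal vertex, x = 0 and 9x + 5y = 22.
Solving simultaneously gives x = 0, y = 22/5.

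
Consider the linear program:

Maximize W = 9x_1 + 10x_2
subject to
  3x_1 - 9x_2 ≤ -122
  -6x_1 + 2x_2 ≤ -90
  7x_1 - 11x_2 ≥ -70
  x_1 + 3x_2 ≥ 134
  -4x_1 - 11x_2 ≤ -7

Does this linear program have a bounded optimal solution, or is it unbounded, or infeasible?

From the feasible point (140/3, 262/9), moving in the direction (11, 7) keeps every constraint satisfied while W increases without bound.

unbounded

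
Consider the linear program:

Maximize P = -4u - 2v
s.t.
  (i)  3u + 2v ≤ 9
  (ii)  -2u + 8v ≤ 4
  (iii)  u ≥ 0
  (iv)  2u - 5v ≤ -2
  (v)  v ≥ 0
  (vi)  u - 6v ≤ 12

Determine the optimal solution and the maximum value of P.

Corner points and P = -4u - 2v:
  (0, 1/2) → P = -1
  (2/3, 2/3) → P = -4
  (0, 2/5) → P = -4/5

The optimum lies where u = 0 and 2u - 5v = -2.
Solving simultaneously gives u = 0, v = 2/5.

u = 0, v = 2/5, maximum P = -4/5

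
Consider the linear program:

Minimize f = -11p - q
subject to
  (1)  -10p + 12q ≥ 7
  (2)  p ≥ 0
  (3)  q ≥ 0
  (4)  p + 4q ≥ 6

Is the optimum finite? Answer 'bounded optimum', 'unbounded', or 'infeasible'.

unbounded

From the feasible point (11/13, 67/52), moving in the direction (0, 1) keeps every constraint satisfied while f decreases without bound.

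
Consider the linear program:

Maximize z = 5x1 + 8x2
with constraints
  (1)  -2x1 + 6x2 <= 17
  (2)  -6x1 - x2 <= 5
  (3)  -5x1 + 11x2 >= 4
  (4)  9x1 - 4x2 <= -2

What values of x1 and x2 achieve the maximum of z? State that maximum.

x1 = 28/23, x2 = 149/46, maximum z = 32

Extreme points and z = 5x1 + 8x2:
  (-47/38, 46/19) → z = 501/38
  (28/23, 149/46) → z = 32
  (-59/71, -1/71) → z = -303/71
  (-6/79, 26/79) → z = 178/79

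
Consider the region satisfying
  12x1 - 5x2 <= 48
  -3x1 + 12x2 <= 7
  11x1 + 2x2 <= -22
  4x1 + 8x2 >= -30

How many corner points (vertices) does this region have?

The feasible vertices (each the meet of two boundaries and inside every other half-plane) are:
  (-139/69, 11/138)
  (-52/9, -31/36)
  (-29/20, -121/40)

3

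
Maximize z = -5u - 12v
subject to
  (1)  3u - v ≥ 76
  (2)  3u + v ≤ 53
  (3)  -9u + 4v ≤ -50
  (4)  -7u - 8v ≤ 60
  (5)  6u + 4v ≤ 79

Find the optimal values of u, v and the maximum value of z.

At the optimal vertex, 3u + v = 53 and -7u - 8v = 60.
Solving simultaneously gives u = 484/17, v = -551/17.

u = 484/17, v = -551/17, maximum z = 4192/17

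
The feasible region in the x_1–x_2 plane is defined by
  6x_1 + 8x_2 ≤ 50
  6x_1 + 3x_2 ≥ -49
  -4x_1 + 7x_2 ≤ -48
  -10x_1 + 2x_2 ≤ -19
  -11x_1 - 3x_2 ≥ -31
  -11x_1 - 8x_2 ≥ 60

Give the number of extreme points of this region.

4

Intersecting each pair of boundary lines and keeping only the points that satisfy every inequality leaves:
  (-41/42, -302/21)
  (16, -145/3)
  (16/51, -809/102)
  (428/55, -91/5)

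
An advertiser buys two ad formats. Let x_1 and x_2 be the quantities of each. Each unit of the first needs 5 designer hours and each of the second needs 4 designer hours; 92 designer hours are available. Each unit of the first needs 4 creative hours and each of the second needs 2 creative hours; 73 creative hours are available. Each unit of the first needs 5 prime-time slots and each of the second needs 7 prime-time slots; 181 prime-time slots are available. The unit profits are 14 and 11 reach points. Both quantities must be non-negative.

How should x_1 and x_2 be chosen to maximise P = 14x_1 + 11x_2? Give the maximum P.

Vertices and P = 14x_1 + 11x_2:
  (0, 0) → P = 0
  (0, 23) → P = 253
  (73/4, 0) → P = 511/2
  (18, 1/2) → P = 515/2

x_1 = 18, x_2 = 1/2, maximum P = 515/2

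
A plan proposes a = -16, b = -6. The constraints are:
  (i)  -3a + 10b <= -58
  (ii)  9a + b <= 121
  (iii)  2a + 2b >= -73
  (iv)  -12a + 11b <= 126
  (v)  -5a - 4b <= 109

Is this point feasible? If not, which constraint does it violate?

Constraint (i): -3a + 10b = -12, which is not ≤ -58. All other constraints are satisfied.

not feasible — violates (i)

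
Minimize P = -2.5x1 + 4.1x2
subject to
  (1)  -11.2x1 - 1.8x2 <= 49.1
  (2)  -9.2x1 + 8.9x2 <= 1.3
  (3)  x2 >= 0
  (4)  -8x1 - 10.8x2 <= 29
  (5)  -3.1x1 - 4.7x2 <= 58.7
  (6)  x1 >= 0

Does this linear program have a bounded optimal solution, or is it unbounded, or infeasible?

From the feasible point (0, 13/89), moving in the direction (1, 0) keeps every constraint satisfied while P decreases without bound.

unbounded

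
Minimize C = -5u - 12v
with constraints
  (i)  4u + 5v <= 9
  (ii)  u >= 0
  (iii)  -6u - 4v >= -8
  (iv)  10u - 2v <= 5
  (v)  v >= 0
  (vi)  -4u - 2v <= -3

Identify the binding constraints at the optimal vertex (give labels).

(i) and (ii)

Extreme points and C = -5u - 12v:
  (0, 9/5) → C = -108/5
  (2/7, 11/7) → C = -142/7
  (0, 3/2) → C = -18
  (9/13, 25/26) → C = -15
  (4/7, 5/14) → C = -50/7

The minimum is at (0, 9/5). Substituting into each constraint, equality holds for (i) and (ii); the remaining constraints have slack.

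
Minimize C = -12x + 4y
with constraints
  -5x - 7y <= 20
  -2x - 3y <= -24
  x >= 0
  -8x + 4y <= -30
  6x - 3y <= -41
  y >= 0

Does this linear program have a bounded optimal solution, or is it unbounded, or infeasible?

infeasible

Constraints -8x + 4y ≤ -30 and 6x - 3y ≤ -41 have parallel boundaries but demand opposite sides — no point can satisfy both, so the region is empty.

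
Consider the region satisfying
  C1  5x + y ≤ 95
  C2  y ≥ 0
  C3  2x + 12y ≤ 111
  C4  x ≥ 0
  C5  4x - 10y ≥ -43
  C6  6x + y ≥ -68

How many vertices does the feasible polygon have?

5

Of the 15 pairwise boundary intersections, those satisfying every inequality are:
  (19, 0)
  (1029/58, 365/58)
  (0, 0)
  (297/34, 265/34)
  (0, 43/10)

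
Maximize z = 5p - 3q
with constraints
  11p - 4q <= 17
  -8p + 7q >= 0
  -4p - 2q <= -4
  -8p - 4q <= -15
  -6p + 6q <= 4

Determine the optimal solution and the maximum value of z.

Feasible corners and z = 5p - 3q:
  (119/45, 136/45) → z = 187/45
  (59/21, 73/21) → z = 76/21
  (105/88, 15/11) → z = 15/8
  (37/36, 61/36) → z = 1/18

p = 119/45, q = 136/45, maximum z = 187/45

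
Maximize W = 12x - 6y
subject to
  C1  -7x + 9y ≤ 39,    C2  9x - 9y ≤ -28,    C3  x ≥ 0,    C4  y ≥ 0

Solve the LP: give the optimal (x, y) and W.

Feasible corners and W = 12x - 6y:
  (11/2, 155/18) → W = 43/3
  (0, 13/3) → W = -26
  (0, 28/9) → W = -56/3

The optimum lies where -7x + 9y = 39 and 9x - 9y = -28.
Solving simultaneously gives x = 11/2, y = 155/18.

x = 11/2, y = 155/18, maximum W = 43/3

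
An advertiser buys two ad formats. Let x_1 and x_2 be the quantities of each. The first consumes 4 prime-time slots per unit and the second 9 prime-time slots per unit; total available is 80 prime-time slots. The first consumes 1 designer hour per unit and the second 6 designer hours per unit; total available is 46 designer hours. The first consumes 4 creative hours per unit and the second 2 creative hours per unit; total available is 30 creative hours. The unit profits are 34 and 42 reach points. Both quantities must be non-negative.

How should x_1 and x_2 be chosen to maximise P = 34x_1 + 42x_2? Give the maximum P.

At the optimal vertex, x_1 + 6x_2 = 46 and 4x_1 + 2x_2 = 30.
Solving simultaneously gives x_1 = 4, x_2 = 7.

x_1 = 4, x_2 = 7, maximum P = 430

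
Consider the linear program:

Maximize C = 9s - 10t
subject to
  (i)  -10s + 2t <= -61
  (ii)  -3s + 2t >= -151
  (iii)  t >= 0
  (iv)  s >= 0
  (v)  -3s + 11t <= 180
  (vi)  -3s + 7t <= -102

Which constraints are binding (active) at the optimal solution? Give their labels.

(ii) and (iii)

Feasible corners and C = 9s - 10t:
  (151/3, 0) → C = 453
  (853/15, 49/5) → C = 2069/5
  (34, 0) → C = 306

The maximum is at (151/3, 0). Substituting into each constraint, equality holds for (ii) and (iii); the remaining constraints have slack.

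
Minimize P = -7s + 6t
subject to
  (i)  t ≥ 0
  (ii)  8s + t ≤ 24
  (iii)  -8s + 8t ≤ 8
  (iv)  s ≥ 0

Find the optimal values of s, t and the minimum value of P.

s = 3, t = 0, minimum P = -21

Corner points and P = -7s + 6t:
  (3, 0) → P = -21
  (0, 0) → P = 0
  (23/9, 32/9) → P = 31/9
  (0, 1) → P = 6

The binding constraints are t = 0 and 8s + t = 24.
Solving simultaneously gives s = 3, t = 0.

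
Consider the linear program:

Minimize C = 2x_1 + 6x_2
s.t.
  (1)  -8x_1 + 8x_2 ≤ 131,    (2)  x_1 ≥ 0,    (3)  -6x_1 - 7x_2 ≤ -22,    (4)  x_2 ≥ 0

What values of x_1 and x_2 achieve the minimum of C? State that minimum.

Extreme points and C = 2x_1 + 6x_2:
  (0, 131/8) → C = 393/4
  (0, 22/7) → C = 132/7
  (11/3, 0) → C = 22/3
The feasible region is unbounded (it extends along (1, 1), (1, 0)), but C strictly increases along every unbounded feasible direction, so there is no improving ray and the minimum is attained at a vertex.

The optimum lies where -6x_1 - 7x_2 = -22 and x_2 = 0.
Solving simultaneously gives x_1 = 11/3, x_2 = 0.

x_1 = 11/3, x_2 = 0, minimum C = 22/3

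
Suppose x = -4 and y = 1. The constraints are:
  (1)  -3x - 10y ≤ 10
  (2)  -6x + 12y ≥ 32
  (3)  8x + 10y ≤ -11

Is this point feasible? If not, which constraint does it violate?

(1): 2 ≤ 10 ✓
(2): 36 ≥ 32 ✓
(3): -22 ≤ -11 ✓

feasible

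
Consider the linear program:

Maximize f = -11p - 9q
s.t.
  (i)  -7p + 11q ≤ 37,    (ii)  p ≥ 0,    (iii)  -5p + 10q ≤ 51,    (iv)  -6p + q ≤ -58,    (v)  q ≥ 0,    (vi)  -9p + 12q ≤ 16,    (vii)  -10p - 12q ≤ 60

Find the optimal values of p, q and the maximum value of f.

The feasible region is unbounded (it extends along (2, 1), (1, 0)), but f strictly decreases along every unbounded feasible direction, so there is no improving ray and the maximum is attained at a vertex.

At the optimal vertex, -6p + q = -58 and q = 0.
Solving simultaneously gives p = 29/3, q = 0.

p = 29/3, q = 0, maximum f = -319/3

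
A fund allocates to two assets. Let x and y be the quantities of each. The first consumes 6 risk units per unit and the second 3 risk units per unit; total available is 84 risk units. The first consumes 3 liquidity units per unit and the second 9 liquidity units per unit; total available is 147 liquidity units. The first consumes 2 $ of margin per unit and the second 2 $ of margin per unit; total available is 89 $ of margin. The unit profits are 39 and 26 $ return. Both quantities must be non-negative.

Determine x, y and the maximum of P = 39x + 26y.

x = 7, y = 14, maximum P = 637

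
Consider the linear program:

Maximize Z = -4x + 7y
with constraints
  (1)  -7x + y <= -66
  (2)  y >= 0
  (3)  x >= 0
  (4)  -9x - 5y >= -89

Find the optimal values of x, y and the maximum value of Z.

x = 419/44, y = 29/44, maximum Z = -1473/44

Corner points and Z = -4x + 7y:
  (66/7, 0) → Z = -264/7
  (419/44, 29/44) → Z = -1473/44
  (89/9, 0) → Z = -356/9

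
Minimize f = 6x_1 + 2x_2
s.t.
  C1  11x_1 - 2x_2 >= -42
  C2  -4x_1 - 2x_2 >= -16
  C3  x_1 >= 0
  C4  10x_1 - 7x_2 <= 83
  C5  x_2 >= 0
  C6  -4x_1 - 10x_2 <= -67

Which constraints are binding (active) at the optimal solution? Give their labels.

C3 and C6

Feasible corners and f = 6x_1 + 2x_2:
  (0, 8) → f = 16
  (13/16, 51/8) → f = 141/8
  (0, 67/10) → f = 67/5

The minimum is at (0, 67/10). Substituting into each constraint, equality holds for C3 and C6; the remaining constraints have slack.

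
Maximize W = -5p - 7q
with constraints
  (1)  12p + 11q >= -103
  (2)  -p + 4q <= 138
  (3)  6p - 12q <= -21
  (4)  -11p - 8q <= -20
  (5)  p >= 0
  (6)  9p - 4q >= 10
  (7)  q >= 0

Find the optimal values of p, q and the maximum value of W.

Feasible corners and W = -5p - 7q:
  (131, 269/4) → W = -4503/4
  (37/2, 313/8) → W = -2931/8
  (17/7, 83/28) → W = -921/28

At the optimal vertex, 6p - 12q = -21 and 9p - 4q = 10.
Solving simultaneously gives p = 17/7, q = 83/28.

p = 17/7, q = 83/28, maximum W = -921/28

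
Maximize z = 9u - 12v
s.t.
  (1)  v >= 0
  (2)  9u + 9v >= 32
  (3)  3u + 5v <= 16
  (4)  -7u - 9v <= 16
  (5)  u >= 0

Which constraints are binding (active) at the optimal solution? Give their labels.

Extreme points and z = 9u - 12v:
  (32/9, 0) → z = 32
  (16/3, 0) → z = 48
  (8/9, 8/3) → z = -24

The maximum is at (16/3, 0). Substituting into each constraint, equality holds for (1) and (3); the remaining constraints have slack.

(1) and (3)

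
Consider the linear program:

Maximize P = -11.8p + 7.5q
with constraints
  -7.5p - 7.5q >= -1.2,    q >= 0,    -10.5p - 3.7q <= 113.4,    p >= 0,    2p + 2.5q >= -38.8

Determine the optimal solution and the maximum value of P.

Extreme points and P = -11.8p + 7.5q:
  (0.16, 0) → P = -1.888
  (0, 0.16) → P = 1.2
  (0, 0) → P = 0

The binding constraints are -7.5p - 7.5q = -1.2 and p = 0.
Solving simultaneously gives p = 0, q = 0.16.

p = 0, q = 0.16, maximum P = 1.2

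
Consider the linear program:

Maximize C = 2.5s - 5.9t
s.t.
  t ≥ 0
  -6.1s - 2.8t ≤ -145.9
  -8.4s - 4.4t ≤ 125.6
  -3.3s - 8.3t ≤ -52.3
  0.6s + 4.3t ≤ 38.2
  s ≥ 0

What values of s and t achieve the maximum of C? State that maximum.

Vertices and C = 2.5s - 5.9t:
  (1459/61, 0) → C = 7295/122
  (191/3, 0) → C = 955/6
  (52041/2455, 14548/2455) → C = 442693/24550

The optimum lies where t = 0 and 0.6s + 4.3t = 38.2.
Solving simultaneously gives s = 191/3, t = 0.

s = 191/3, t = 0, maximum C = 955/6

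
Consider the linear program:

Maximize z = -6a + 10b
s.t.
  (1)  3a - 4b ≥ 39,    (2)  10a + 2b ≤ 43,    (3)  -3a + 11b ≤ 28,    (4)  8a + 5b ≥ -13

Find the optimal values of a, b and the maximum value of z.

Vertices and z = -6a + 10b:
  (125/23, -261/46) → z = -2055/23
  (143/47, -351/47) → z = -4368/47
  (241/34, -237/17) → z = -3093/17

a = 125/23, b = -261/46, maximum z = -2055/23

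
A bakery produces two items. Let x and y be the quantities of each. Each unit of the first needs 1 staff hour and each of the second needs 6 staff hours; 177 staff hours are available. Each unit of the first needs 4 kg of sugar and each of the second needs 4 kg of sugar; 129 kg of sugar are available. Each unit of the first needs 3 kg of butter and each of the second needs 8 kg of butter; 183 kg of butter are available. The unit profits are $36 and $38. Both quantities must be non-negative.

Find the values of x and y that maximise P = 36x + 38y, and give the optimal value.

x = 15, y = 69/4, maximum P = 2391/2

Corner points and P = 36x + 38y:
  (0, 0) → P = 0
  (0, 183/8) → P = 3477/4
  (129/4, 0) → P = 1161
  (15, 69/4) → P = 2391/2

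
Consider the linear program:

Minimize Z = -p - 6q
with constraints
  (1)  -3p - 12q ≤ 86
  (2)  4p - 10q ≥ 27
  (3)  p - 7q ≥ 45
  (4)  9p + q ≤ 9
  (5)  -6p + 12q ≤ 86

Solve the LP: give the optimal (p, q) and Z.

p = 27/16, q = -99/16, minimum Z = 567/16

Corner points and Z = -p - 6q:
  (-62/33, -221/33) → Z = 1388/33
  (194/105, -267/35) → Z = 4612/105
  (27/16, -99/16) → Z = 567/16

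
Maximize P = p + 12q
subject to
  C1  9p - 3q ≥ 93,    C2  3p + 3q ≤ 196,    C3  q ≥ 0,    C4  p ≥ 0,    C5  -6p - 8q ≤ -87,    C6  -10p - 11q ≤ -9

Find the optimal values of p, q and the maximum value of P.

p = 289/12, q = 165/4, maximum P = 6229/12

Extreme points and P = p + 12q:
  (289/12, 165/4) → P = 6229/12
  (67/6, 5/2) → P = 247/6
  (196/3, 0) → P = 196/3
  (29/2, 0) → P = 29/2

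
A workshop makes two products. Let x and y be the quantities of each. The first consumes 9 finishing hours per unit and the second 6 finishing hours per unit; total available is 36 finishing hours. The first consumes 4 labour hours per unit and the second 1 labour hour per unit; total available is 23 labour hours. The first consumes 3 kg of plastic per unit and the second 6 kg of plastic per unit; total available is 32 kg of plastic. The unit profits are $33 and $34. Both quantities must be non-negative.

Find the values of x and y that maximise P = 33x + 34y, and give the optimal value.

x = 2/3, y = 5, maximum P = 192

Corner points and P = 33x + 34y:
  (0, 0) → P = 0
  (0, 16/3) → P = 544/3
  (4, 0) → P = 132
  (2/3, 5) → P = 192

The binding constraints are 9x + 6y = 36 and 3x + 6y = 32.
Solving simultaneously gives x = 2/3, y = 5.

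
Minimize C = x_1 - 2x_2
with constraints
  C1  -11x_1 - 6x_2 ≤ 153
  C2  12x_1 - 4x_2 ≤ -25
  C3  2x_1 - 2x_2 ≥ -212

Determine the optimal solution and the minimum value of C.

x_1 = 399/8, x_2 = 1247/8, minimum C = -2095/8

Extreme points and C = x_1 - 2x_2:
  (-381/58, -1561/116) → C = 590/29
  (-789/17, 1013/17) → C = -2815/17
  (399/8, 1247/8) → C = -2095/8

The binding constraints are 12x_1 - 4x_2 = -25 and 2x_1 - 2x_2 = -212.
Solving simultaneously gives x_1 = 399/8, x_2 = 1247/8.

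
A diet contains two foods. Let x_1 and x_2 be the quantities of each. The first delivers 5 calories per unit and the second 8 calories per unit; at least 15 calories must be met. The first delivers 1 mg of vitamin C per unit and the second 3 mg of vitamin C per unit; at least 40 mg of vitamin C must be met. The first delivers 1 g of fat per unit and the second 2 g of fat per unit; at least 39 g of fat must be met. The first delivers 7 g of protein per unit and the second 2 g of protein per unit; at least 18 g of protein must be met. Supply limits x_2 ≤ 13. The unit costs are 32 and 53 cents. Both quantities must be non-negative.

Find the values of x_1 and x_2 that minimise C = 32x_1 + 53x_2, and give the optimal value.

Extreme points and C = 32x_1 + 53x_2:
  (40, 0) → C = 1280
  (37, 1) → C = 1237
  (13, 13) → C = 1105
The feasible region is unbounded (it extends along (1, 0)), but C strictly increases along every unbounded feasible direction, so there is no improving ray and the minimum is attained at a vertex.

x_1 = 13, x_2 = 13, minimum C = 1105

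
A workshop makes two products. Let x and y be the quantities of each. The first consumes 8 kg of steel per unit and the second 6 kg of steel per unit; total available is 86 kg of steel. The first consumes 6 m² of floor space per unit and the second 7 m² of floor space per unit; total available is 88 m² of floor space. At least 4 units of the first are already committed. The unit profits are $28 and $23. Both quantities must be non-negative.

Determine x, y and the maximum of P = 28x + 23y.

Vertices and P = 28x + 23y:
  (43/4, 0) → P = 301
  (4, 0) → P = 112
  (4, 9) → P = 319

The binding constraints are 8x + 6y = 86 and x = 4.
Solving simultaneously gives x = 4, y = 9.

x = 4, y = 9, maximum P = 319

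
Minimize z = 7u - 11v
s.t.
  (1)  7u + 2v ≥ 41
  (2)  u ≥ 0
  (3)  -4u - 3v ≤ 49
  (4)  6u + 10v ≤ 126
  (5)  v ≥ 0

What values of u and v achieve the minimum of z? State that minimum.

u = 79/29, v = 318/29, minimum z = -2945/29

Feasible corners and z = 7u - 11v:
  (79/29, 318/29) → z = -2945/29
  (41/7, 0) → z = 41
  (21, 0) → z = 147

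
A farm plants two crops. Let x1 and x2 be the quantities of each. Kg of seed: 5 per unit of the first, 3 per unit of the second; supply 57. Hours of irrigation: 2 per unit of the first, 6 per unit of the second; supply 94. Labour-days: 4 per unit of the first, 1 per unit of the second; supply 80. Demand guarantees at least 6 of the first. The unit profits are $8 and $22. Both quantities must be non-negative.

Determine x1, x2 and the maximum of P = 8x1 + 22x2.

x1 = 6, x2 = 9, maximum P = 246

Vertices and P = 8x1 + 22x2:
  (57/5, 0) → P = 456/5
  (6, 0) → P = 48
  (6, 9) → P = 246

The optimum lies where 5x1 + 3x2 = 57 and x1 = 6.
Solving simultaneously gives x1 = 6, x2 = 9.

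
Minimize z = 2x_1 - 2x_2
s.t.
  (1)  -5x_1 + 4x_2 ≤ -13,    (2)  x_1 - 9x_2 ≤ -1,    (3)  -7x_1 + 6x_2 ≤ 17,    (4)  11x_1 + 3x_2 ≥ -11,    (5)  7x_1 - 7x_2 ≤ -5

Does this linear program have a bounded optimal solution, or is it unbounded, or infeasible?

From the feasible point (73, 88), moving in the direction (6, 7) keeps every constraint satisfied while z decreases without bound.

unbounded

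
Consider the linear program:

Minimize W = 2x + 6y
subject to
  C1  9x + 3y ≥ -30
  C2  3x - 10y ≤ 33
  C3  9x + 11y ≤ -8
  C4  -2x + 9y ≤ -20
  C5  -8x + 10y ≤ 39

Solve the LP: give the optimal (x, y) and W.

Feasible corners and W = 2x + 6y:
  (-67/33, -43/11) → W = -908/33
  (-70/29, -80/29) → W = -620/29
  (283/123, -107/41) → W = -1360/123
  (148/103, -196/103) → W = -880/103

The binding constraints are 9x + 3y = -30 and 3x - 10y = 33.
Solving simultaneously gives x = -67/33, y = -43/11.

x = -67/33, y = -43/11, minimum W = -908/33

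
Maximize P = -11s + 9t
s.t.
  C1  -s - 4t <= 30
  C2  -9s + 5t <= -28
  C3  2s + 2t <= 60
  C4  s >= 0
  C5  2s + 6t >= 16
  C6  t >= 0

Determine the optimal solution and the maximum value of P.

Vertices and P = -11s + 9t:
  (89/7, 121/7) → P = 110/7
  (31/8, 11/8) → P = -121/4
  (30, 0) → P = -330
  (8, 0) → P = -88

s = 89/7, t = 121/7, maximum P = 110/7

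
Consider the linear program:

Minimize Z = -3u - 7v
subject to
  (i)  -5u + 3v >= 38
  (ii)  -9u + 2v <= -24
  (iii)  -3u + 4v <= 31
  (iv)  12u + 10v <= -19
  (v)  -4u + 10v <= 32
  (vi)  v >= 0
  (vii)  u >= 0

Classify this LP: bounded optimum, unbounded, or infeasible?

infeasible

The boundaries v = 0 and u = 0 meet at (0, 0), but that point violates -5u + 3v ≥ 38. Every candidate vertex is excluded by some other constraint, so the feasible region is empty.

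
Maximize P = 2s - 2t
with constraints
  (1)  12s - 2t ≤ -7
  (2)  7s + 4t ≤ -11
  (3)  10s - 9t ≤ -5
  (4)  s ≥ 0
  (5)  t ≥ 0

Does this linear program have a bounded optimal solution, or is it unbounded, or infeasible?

infeasible

The boundaries 12s - 2t = -7 and s = 0 meet at (0, 7/2), but that point violates 7s + 4t ≤ -11. Every candidate vertex is excluded by some other constraint, so the feasible region is empty.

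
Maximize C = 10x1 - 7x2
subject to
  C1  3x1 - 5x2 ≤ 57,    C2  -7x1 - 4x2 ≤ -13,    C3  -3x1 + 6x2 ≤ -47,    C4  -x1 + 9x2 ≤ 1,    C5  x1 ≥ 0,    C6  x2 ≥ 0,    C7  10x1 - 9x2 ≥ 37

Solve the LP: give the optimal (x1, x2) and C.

Corner points and C = 10x1 - 7x2:
  (259/11, 30/11) → C = 2380/11
  (19, 0) → C = 190
  (143/7, 50/21) → C = 3940/21
  (47/3, 0) → C = 470/3

The binding constraints are 3x1 - 5x2 = 57 and -x1 + 9x2 = 1.
Solving simultaneously gives x1 = 259/11, x2 = 30/11.

x1 = 259/11, x2 = 30/11, maximum C = 2380/11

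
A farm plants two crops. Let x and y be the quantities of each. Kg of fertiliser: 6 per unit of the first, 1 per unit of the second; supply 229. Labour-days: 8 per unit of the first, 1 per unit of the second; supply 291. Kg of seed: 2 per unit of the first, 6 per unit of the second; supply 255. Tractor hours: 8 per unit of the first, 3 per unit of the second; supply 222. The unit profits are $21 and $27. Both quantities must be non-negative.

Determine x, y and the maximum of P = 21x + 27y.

x = 27/2, y = 38, maximum P = 2619/2

Feasible corners and P = 21x + 27y:
  (0, 0) → P = 0
  (0, 85/2) → P = 2295/2
  (111/4, 0) → P = 2331/4
  (27/2, 38) → P = 2619/2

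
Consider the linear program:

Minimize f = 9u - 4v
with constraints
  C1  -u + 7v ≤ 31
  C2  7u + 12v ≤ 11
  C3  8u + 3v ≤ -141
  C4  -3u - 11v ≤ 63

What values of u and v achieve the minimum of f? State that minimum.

u = -391/16, v = 15/16, minimum f = -3579/16

Extreme points and f = 9u - 4v:
  (-1080/59, 107/59) → f = -172
  (-391/16, 15/16) → f = -3579/16
  (-1362/79, -81/79) → f = -11934/79

The binding constraints are -u + 7v = 31 and -3u - 11v = 63.
Solving simultaneously gives u = -391/16, v = 15/16.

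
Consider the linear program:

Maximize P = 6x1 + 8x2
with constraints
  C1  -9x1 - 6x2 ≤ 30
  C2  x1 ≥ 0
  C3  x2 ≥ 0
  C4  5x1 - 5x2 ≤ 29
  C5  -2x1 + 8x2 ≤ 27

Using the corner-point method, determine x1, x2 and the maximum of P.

x1 = 367/30, x2 = 193/30, maximum P = 1873/15

Vertices and P = 6x1 + 8x2:
  (0, 0) → P = 0
  (0, 27/8) → P = 27
  (29/5, 0) → P = 174/5
  (367/30, 193/30) → P = 1873/15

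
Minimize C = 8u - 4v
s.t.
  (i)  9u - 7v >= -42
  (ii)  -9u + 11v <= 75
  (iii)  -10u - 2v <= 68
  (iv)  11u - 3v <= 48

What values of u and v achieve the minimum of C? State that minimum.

u = -70/11, v = -24/11, minimum C = -464/11

Corner points and C = 8u - 4v:
  (7/4, 33/4) → C = -19
  (-70/11, -24/11) → C = -464/11
  (753/94, 1257/94) → C = 498/47
  (-27/13, -307/13) → C = 1012/13

The optimum lies where 9u - 7v = -42 and -10u - 2v = 68.
Solving simultaneously gives u = -70/11, v = -24/11.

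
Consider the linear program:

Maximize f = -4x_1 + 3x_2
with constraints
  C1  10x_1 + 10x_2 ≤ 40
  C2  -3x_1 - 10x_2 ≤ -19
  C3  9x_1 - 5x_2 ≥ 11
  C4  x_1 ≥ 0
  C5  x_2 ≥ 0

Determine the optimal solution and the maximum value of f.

x_1 = 31/14, x_2 = 25/14, maximum f = -7/2

Extreme points and f = -4x_1 + 3x_2:
  (3, 1) → f = -9
  (31/14, 25/14) → f = -7/2
  (41/21, 46/35) → f = -58/15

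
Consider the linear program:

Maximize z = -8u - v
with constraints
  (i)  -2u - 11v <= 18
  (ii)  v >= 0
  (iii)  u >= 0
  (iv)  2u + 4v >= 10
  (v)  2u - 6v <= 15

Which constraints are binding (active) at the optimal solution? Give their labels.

Corner points and z = -8u - v:
  (5, 0) → z = -40
  (15/2, 0) → z = -60
  (0, 5/2) → z = -5/2
The feasible region is unbounded (it extends along (0, 1), (3, 1)), but z strictly decreases along every unbounded feasible direction, so there is no improving ray and the maximum is attained at a vertex.

The maximum is at (0, 5/2). Substituting into each constraint, equality holds for (iii) and (iv); the remaining constraints have slack.

(iii) and (iv)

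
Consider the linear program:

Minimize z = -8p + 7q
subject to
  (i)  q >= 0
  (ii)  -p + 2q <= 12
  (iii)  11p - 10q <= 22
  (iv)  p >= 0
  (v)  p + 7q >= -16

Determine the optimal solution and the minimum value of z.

Extreme points and z = -8p + 7q:
  (2, 0) → z = -16
  (0, 0) → z = 0
  (41/3, 77/6) → z = -39/2
  (0, 6) → z = 42

p = 41/3, q = 77/6, minimum z = -39/2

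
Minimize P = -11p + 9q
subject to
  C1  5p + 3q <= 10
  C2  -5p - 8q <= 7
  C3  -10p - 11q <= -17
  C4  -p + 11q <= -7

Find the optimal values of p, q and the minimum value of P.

p = 59/25, q = -3/5, minimum P = -784/25

Extreme points and P = -11p + 9q:
  (59/25, -3/5) → P = -784/25
  (131/58, -25/58) → P = -833/29
  (24/11, -53/121) → P = -3381/121

The binding constraints are 5p + 3q = 10 and -10p - 11q = -17.
Solving simultaneously gives p = 59/25, q = -3/5.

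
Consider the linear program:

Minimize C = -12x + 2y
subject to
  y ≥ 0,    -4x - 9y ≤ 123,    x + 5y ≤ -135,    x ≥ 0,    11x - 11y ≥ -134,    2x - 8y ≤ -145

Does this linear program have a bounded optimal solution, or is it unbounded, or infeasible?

infeasible

The boundaries 11x - 11y = -134 and 2x - 8y = -145 meet at (523/66, 1327/66), but that point violates x + 5y ≤ -135. Every candidate vertex is excluded by some other constraint, so the feasible region is empty.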